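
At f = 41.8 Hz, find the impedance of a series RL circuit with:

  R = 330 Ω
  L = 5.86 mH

Step 1 — Angular frequency: ω = 2π·f = 2π·41.8 = 262.6 rad/s.
Step 2 — Component impedances:
  R: Z = R = 330 Ω
  L: Z = jωL = j·262.6·0.00586 = 0 + j1.539 Ω
Step 3 — Series combination: Z_total = R + L = 330 + j1.539 Ω = 330∠0.3° Ω.

Z = 330 + j1.539 Ω = 330∠0.3° Ω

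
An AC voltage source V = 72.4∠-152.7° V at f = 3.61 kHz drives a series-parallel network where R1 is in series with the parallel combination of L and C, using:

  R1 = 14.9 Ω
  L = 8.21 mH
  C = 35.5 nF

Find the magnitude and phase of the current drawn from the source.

Step 1 — Angular frequency: ω = 2π·f = 2π·3610 = 2.268e+04 rad/s.
Step 2 — Component impedances:
  R1: Z = R = 14.9 Ω
  L: Z = jωL = j·2.268e+04·0.00821 = 0 + j186.2 Ω
  C: Z = 1/(jωC) = -j/(ω·C) = 0 - j1242 Ω
Step 3 — Parallel branch: L || C = 1/(1/L + 1/C) = 0 + j219.1 Ω.
Step 4 — Series with R1: Z_total = R1 + (L || C) = 14.9 + j219.1 Ω = 219.6∠86.1° Ω.
Step 5 — Source phasor: V = 72.4∠-152.7° V = -64.34 - j33.21 V.
Step 6 — Ohm's law: I = V / Z_total = (-64.34 - j33.21) / (14.9 + j219.1) = -0.1708 + j0.2821 A.
Step 7 — Convert to polar: |I| = 0.3297 A, ∠I = 121.2°.

I = 0.3297∠121.2° A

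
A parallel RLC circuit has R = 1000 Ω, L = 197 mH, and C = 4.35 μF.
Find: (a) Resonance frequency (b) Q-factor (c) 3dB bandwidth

Step 1 — Resonance: ω₀ = 1/√(LC) = 1/√(0.197·4.35e-06) = 1080 rad/s.
Step 2 — f₀ = ω₀/(2π) = 171.9 Hz.
Step 3 — Parallel Q: Q = R/(ω₀L) = 1000/(1080·0.197) = 4.699.
Step 4 — Bandwidth: Δω = ω₀/Q = 229.9 rad/s; BW = Δω/(2π) = 36.59 Hz.

(a) f₀ = 171.9 Hz  (b) Q = 4.699  (c) BW = 36.59 Hz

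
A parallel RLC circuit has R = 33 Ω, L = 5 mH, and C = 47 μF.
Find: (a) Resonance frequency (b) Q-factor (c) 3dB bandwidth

Step 1 — Resonance: ω₀ = 1/√(LC) = 1/√(0.005·4.7e-05) = 2063 rad/s.
Step 2 — f₀ = ω₀/(2π) = 328.3 Hz.
Step 3 — Parallel Q: Q = R/(ω₀L) = 33/(2063·0.005) = 3.199.
Step 4 — Bandwidth: Δω = ω₀/Q = 644.7 rad/s; BW = Δω/(2π) = 102.6 Hz.

(a) f₀ = 328.3 Hz  (b) Q = 3.199  (c) BW = 102.6 Hz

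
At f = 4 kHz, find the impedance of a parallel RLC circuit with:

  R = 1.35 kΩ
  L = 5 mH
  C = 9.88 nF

Step 1 — Angular frequency: ω = 2π·f = 2π·4000 = 2.513e+04 rad/s.
Step 2 — Component impedances:
  R: Z = R = 1350 Ω
  L: Z = jωL = j·2.513e+04·0.005 = 0 + j125.7 Ω
  C: Z = 1/(jωC) = -j/(ω·C) = 0 - j4027 Ω
Step 3 — Parallel combination: 1/Z_total = 1/R + 1/L + 1/C; Z_total = 12.35 + j128.5 Ω = 129.1∠84.5° Ω.

Z = 12.35 + j128.5 Ω = 129.1∠84.5° Ω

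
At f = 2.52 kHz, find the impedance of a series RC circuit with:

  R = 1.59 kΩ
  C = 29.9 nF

Step 1 — Angular frequency: ω = 2π·f = 2π·2520 = 1.583e+04 rad/s.
Step 2 — Component impedances:
  R: Z = R = 1590 Ω
  C: Z = 1/(jωC) = -j/(ω·C) = 0 - j2112 Ω
Step 3 — Series combination: Z_total = R + C = 1590 - j2112 Ω = 2644∠-53.0° Ω.

Z = 1590 - j2112 Ω = 2644∠-53.0° Ω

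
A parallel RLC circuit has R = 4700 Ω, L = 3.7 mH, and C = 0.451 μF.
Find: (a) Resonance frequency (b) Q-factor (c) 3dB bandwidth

Step 1 — Resonance: ω₀ = 1/√(LC) = 1/√(0.0037·4.51e-07) = 2.448e+04 rad/s.
Step 2 — f₀ = ω₀/(2π) = 3896 Hz.
Step 3 — Parallel Q: Q = R/(ω₀L) = 4700/(2.448e+04·0.0037) = 51.89.
Step 4 — Bandwidth: Δω = ω₀/Q = 471.8 rad/s; BW = Δω/(2π) = 75.08 Hz.

(a) f₀ = 3896 Hz  (b) Q = 51.89  (c) BW = 75.08 Hz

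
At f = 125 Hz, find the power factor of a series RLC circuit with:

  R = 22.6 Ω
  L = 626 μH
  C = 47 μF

Step 1 — Angular frequency: ω = 2π·f = 2π·125 = 785.4 rad/s.
Step 2 — Component impedances:
  R: Z = R = 22.6 Ω
  L: Z = jωL = j·785.4·0.000626 = 0 + j0.4917 Ω
  C: Z = 1/(jωC) = -j/(ω·C) = 0 - j27.09 Ω
Step 3 — Series combination: Z_total = R + L + C = 22.6 - j26.6 Ω = 34.9∠-49.6° Ω.
Step 4 — Power factor: PF = cos(φ) = Re(Z)/|Z| = 22.6/34.903 = 0.6475.
Step 5 — Type: Im(Z) = -26.6 ⇒ leading (phase φ = -49.6°).

PF = 0.6475 (leading, φ = -49.6°)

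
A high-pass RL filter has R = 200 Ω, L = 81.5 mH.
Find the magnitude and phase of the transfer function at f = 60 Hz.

Step 1 — Angular frequency: ω = 2π·60 = 377 rad/s.
Step 2 — Transfer function: H(jω) = jωL/(R + jωL).
Step 3 — Numerator jωL = j·30.72; denominator R + jωL = 200 + j30.72.
Step 4 — H = 0.02306 + j0.1501.
Step 5 — Magnitude: |H| = 0.1518 (-16.4 dB); phase: φ = 81.3°.

|H| = 0.1518 (-16.4 dB), φ = 81.3°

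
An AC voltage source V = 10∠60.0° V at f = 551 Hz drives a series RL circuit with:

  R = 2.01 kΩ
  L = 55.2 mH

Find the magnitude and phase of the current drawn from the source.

Step 1 — Angular frequency: ω = 2π·f = 2π·551 = 3462 rad/s.
Step 2 — Component impedances:
  R: Z = R = 2010 Ω
  L: Z = jωL = j·3462·0.0552 = 0 + j191.1 Ω
Step 3 — Series combination: Z_total = R + L = 2010 + j191.1 Ω = 2019∠5.4° Ω.
Step 4 — Source phasor: V = 10∠60.0° V = 5 + j8.66 V.
Step 5 — Ohm's law: I = V / Z_total = (5 + j8.66) / (2010 + j191.1) = 0.002871 + j0.004036 A.
Step 6 — Convert to polar: |I| = 0.004953 A, ∠I = 54.6°.

I = 0.004953∠54.6° A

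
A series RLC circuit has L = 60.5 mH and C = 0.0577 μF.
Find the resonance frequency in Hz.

Step 1 — Resonance condition Im(Z)=0 gives ω₀ = 1/√(LC).
Step 2 — ω₀ = 1/√(0.0605·5.77e-08) = 1.693e+04 rad/s.
Step 3 — f₀ = ω₀/(2π) = 2694 Hz.

f₀ = 2694 Hz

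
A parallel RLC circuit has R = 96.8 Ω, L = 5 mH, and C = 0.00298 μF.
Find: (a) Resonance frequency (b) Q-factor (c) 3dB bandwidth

Step 1 — Resonance: ω₀ = 1/√(LC) = 1/√(0.005·2.98e-09) = 2.591e+05 rad/s.
Step 2 — f₀ = ω₀/(2π) = 4.123e+04 Hz.
Step 3 — Parallel Q: Q = R/(ω₀L) = 96.8/(2.591e+05·0.005) = 0.07473.
Step 4 — Bandwidth: Δω = ω₀/Q = 3.467e+06 rad/s; BW = Δω/(2π) = 5.517e+05 Hz.

(a) f₀ = 4.123e+04 Hz  (b) Q = 0.07473  (c) BW = 5.517e+05 Hz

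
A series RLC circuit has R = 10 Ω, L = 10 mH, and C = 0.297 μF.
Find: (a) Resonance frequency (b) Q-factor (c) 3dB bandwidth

Step 1 — Resonance: ω₀ = 1/√(LC) = 1/√(0.01·2.97e-07) = 1.835e+04 rad/s.
Step 2 — f₀ = ω₀/(2π) = 2920 Hz.
Step 3 — Series Q: Q = ω₀L/R = 1.835e+04·0.01/10 = 18.35.
Step 4 — Bandwidth: Δω = ω₀/Q = 1000 rad/s; BW = Δω/(2π) = 159.2 Hz.

(a) f₀ = 2920 Hz  (b) Q = 18.35  (c) BW = 159.2 Hz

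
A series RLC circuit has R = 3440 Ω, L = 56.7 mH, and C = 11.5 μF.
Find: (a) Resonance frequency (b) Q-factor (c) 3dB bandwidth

Step 1 — Resonance condition Im(Z)=0 gives ω₀ = 1/√(LC).
Step 2 — ω₀ = 1/√(0.0567·1.15e-05) = 1238 rad/s.
Step 3 — f₀ = ω₀/(2π) = 197.1 Hz.
Step 4 — Series Q: Q = ω₀L/R = 1238·0.0567/3440 = 0.02041.
Step 5 — 3dB bandwidth: Δω = ω₀/Q = 6.067e+04 rad/s; BW = Δω/(2π) = 9656 Hz.

(a) f₀ = 197.1 Hz  (b) Q = 0.02041  (c) BW = 9656 Hz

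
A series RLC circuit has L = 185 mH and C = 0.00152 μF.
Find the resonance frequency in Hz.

Step 1 — Resonance condition Im(Z)=0 gives ω₀ = 1/√(LC).
Step 2 — ω₀ = 1/√(0.185·1.52e-09) = 5.963e+04 rad/s.
Step 3 — f₀ = ω₀/(2π) = 9491 Hz.

f₀ = 9491 Hz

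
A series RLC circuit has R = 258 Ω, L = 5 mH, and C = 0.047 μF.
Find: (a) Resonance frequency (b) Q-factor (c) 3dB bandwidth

Step 1 — Resonance condition Im(Z)=0 gives ω₀ = 1/√(LC).
Step 2 — ω₀ = 1/√(0.005·4.7e-08) = 6.523e+04 rad/s.
Step 3 — f₀ = ω₀/(2π) = 1.038e+04 Hz.
Step 4 — Series Q: Q = ω₀L/R = 6.523e+04·0.005/258 = 1.264.
Step 5 — 3dB bandwidth: Δω = ω₀/Q = 5.16e+04 rad/s; BW = Δω/(2π) = 8212 Hz.

(a) f₀ = 1.038e+04 Hz  (b) Q = 1.264  (c) BW = 8212 Hz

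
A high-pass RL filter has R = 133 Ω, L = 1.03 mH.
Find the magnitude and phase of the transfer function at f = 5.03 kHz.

Step 1 — Angular frequency: ω = 2π·5030 = 3.16e+04 rad/s.
Step 2 — Transfer function: H(jω) = jωL/(R + jωL).
Step 3 — Numerator jωL = j·32.55; denominator R + jωL = 133 + j32.55.
Step 4 — H = 0.05652 + j0.2309.
Step 5 — Magnitude: |H| = 0.2377 (-12.5 dB); phase: φ = 76.2°.

|H| = 0.2377 (-12.5 dB), φ = 76.2°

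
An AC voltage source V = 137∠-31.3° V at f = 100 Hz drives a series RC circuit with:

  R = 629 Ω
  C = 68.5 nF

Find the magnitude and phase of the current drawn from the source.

Step 1 — Angular frequency: ω = 2π·f = 2π·100 = 628.3 rad/s.
Step 2 — Component impedances:
  R: Z = R = 629 Ω
  C: Z = 1/(jωC) = -j/(ω·C) = 0 - j2.323e+04 Ω
Step 3 — Series combination: Z_total = R + C = 629 - j2.323e+04 Ω = 2.324e+04∠-88.4° Ω.
Step 4 — Source phasor: V = 137∠-31.3° V = 117.1 - j71.17 V.
Step 5 — Ohm's law: I = V / Z_total = (117.1 - j71.17) / (629 - j2.323e+04) = 0.003197 + j0.004952 A.
Step 6 — Convert to polar: |I| = 0.005894 A, ∠I = 57.1°.

I = 0.005894∠57.1° A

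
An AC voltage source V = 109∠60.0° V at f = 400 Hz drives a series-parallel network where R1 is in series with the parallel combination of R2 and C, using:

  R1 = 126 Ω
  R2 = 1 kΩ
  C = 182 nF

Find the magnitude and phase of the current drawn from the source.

Step 1 — Angular frequency: ω = 2π·f = 2π·400 = 2513 rad/s.
Step 2 — Component impedances:
  R1: Z = R = 126 Ω
  R2: Z = R = 1000 Ω
  C: Z = 1/(jωC) = -j/(ω·C) = 0 - j2186 Ω
Step 3 — Parallel branch: R2 || C = 1/(1/R2 + 1/C) = 827 - j378.3 Ω.
Step 4 — Series with R1: Z_total = R1 + (R2 || C) = 953 - j378.3 Ω = 1025∠-21.6° Ω.
Step 5 — Source phasor: V = 109∠60.0° V = 54.5 + j94.4 V.
Step 6 — Ohm's law: I = V / Z_total = (54.5 + j94.4) / (953 - j378.3) = 0.01544 + j0.1052 A.
Step 7 — Convert to polar: |I| = 0.1063 A, ∠I = 81.6°.

I = 0.1063∠81.6° A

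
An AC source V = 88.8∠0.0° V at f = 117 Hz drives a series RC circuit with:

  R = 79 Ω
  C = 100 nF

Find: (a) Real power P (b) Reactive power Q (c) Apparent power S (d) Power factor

Step 1 — Angular frequency: ω = 2π·f = 2π·117 = 735.1 rad/s.
Step 2 — Component impedances:
  R: Z = R = 79 Ω
  C: Z = 1/(jωC) = -j/(ω·C) = 0 - j1.36e+04 Ω
Step 3 — Series combination: Z_total = R + C = 79 - j1.36e+04 Ω = 1.36e+04∠-89.7° Ω.
Step 4 — Source phasor: V = 88.8∠0.0° V = 88.8 V.
Step 5 — Current: I = V / Z = 3.791e-05 + j0.006528 A = 0.006528∠89.7° A.
Step 6 — Complex power: S = V·I* = 0.003366 - j0.5797 VA.
Step 7 — Real power: P = Re(S) = 0.003366 W.
Step 8 — Reactive power: Q = Im(S) = -0.5797 VAR.
Step 9 — Apparent power: |S| = 0.5797 VA.
Step 10 — Power factor: PF = P/|S| = 0.005807 (leading).

(a) P = 0.003366 W  (b) Q = -0.5797 VAR  (c) S = 0.5797 VA  (d) PF = 0.005807 (leading)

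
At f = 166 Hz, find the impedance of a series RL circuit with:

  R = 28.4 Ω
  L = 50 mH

Step 1 — Angular frequency: ω = 2π·f = 2π·166 = 1043 rad/s.
Step 2 — Component impedances:
  R: Z = R = 28.4 Ω
  L: Z = jωL = j·1043·0.05 = 0 + j52.15 Ω
Step 3 — Series combination: Z_total = R + L = 28.4 + j52.15 Ω = 59.38∠61.4° Ω.

Z = 28.4 + j52.15 Ω = 59.38∠61.4° Ω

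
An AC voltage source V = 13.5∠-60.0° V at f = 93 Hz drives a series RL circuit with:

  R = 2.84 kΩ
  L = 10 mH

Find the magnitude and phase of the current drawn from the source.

Step 1 — Angular frequency: ω = 2π·f = 2π·93 = 584.3 rad/s.
Step 2 — Component impedances:
  R: Z = R = 2840 Ω
  L: Z = jωL = j·584.3·0.01 = 0 + j5.843 Ω
Step 3 — Series combination: Z_total = R + L = 2840 + j5.843 Ω = 2840∠0.1° Ω.
Step 4 — Source phasor: V = 13.5∠-60.0° V = 6.75 - j11.69 V.
Step 5 — Ohm's law: I = V / Z_total = (6.75 - j11.69) / (2840 + j5.843) = 0.002368 - j0.004122 A.
Step 6 — Convert to polar: |I| = 0.004754 A, ∠I = -60.1°.

I = 0.004754∠-60.1° A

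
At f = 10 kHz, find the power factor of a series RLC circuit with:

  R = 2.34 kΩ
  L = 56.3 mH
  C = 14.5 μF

Step 1 — Angular frequency: ω = 2π·f = 2π·1e+04 = 6.283e+04 rad/s.
Step 2 — Component impedances:
  R: Z = R = 2340 Ω
  L: Z = jωL = j·6.283e+04·0.0563 = 0 + j3537 Ω
  C: Z = 1/(jωC) = -j/(ω·C) = 0 - j1.098 Ω
Step 3 — Series combination: Z_total = R + L + C = 2340 + j3536 Ω = 4240∠56.5° Ω.
Step 4 — Power factor: PF = cos(φ) = Re(Z)/|Z| = 2340/4240.4 = 0.5518.
Step 5 — Type: Im(Z) = 3536 ⇒ lagging (phase φ = 56.5°).

PF = 0.5518 (lagging, φ = 56.5°)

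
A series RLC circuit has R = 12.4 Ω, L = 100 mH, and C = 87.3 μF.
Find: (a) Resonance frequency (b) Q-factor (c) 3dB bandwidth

Step 1 — Resonance condition Im(Z)=0 gives ω₀ = 1/√(LC).
Step 2 — ω₀ = 1/√(0.1·8.73e-05) = 338.4 rad/s.
Step 3 — f₀ = ω₀/(2π) = 53.87 Hz.
Step 4 — Series Q: Q = ω₀L/R = 338.4·0.1/12.4 = 2.729.
Step 5 — 3dB bandwidth: Δω = ω₀/Q = 124 rad/s; BW = Δω/(2π) = 19.74 Hz.

(a) f₀ = 53.87 Hz  (b) Q = 2.729  (c) BW = 19.74 Hz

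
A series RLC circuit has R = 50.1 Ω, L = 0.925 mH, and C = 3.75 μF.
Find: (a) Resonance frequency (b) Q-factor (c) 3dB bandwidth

Step 1 — Resonance condition Im(Z)=0 gives ω₀ = 1/√(LC).
Step 2 — ω₀ = 1/√(0.000925·3.75e-06) = 1.698e+04 rad/s.
Step 3 — f₀ = ω₀/(2π) = 2702 Hz.
Step 4 — Series Q: Q = ω₀L/R = 1.698e+04·0.000925/50.1 = 0.3135.
Step 5 — 3dB bandwidth: Δω = ω₀/Q = 5.416e+04 rad/s; BW = Δω/(2π) = 8620 Hz.

(a) f₀ = 2702 Hz  (b) Q = 0.3135  (c) BW = 8620 Hz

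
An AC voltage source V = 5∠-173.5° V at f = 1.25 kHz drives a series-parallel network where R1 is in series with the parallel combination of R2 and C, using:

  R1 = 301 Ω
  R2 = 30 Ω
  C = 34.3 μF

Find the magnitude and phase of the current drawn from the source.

Step 1 — Angular frequency: ω = 2π·f = 2π·1250 = 7854 rad/s.
Step 2 — Component impedances:
  R1: Z = R = 301 Ω
  R2: Z = R = 30 Ω
  C: Z = 1/(jωC) = -j/(ω·C) = 0 - j3.712 Ω
Step 3 — Parallel branch: R2 || C = 1/(1/R2 + 1/C) = 0.4524 - j3.656 Ω.
Step 4 — Series with R1: Z_total = R1 + (R2 || C) = 301.5 - j3.656 Ω = 301.5∠-0.7° Ω.
Step 5 — Source phasor: V = 5∠-173.5° V = -4.968 - j0.566 V.
Step 6 — Ohm's law: I = V / Z_total = (-4.968 - j0.566) / (301.5 - j3.656) = -0.01645 - j0.002077 A.
Step 7 — Convert to polar: |I| = 0.01659 A, ∠I = -172.8°.

I = 0.01659∠-172.8° A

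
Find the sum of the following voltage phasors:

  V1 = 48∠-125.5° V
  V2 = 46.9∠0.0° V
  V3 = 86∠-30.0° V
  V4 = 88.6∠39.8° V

Step 1 — Convert each phasor to rectangular form:
  V1 = 48·(cos(-125.5°) + j·sin(-125.5°)) = -27.87 - j39.08 V
  V2 = 46.9·(cos(0.0°) + j·sin(0.0°)) = 46.9 V
  V3 = 86·(cos(-30.0°) + j·sin(-30.0°)) = 74.48 - j43 V
  V4 = 88.6·(cos(39.8°) + j·sin(39.8°)) = 68.07 + j56.71 V
Step 2 — Sum components: V_total = 161.6 - j25.36 V.
Step 3 — Convert to polar: |V_total| = 163.6 V, ∠V_total = -8.9°.

V_total = 163.6∠-8.9° V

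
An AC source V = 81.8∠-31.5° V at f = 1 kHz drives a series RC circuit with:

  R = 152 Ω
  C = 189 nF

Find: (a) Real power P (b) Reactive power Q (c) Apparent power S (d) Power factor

Step 1 — Angular frequency: ω = 2π·f = 2π·1000 = 6283 rad/s.
Step 2 — Component impedances:
  R: Z = R = 152 Ω
  C: Z = 1/(jωC) = -j/(ω·C) = 0 - j842.1 Ω
Step 3 — Series combination: Z_total = R + C = 152 - j842.1 Ω = 855.7∠-79.8° Ω.
Step 4 — Source phasor: V = 81.8∠-31.5° V = 69.75 - j42.74 V.
Step 5 — Current: I = V / Z = 0.06363 + j0.07134 A = 0.09559∠48.3° A.
Step 6 — Complex power: S = V·I* = 1.389 - j7.695 VA.
Step 7 — Real power: P = Re(S) = 1.389 W.
Step 8 — Reactive power: Q = Im(S) = -7.695 VAR.
Step 9 — Apparent power: |S| = 7.82 VA.
Step 10 — Power factor: PF = P/|S| = 0.1776 (leading).

(a) P = 1.389 W  (b) Q = -7.695 VAR  (c) S = 7.82 VA  (d) PF = 0.1776 (leading)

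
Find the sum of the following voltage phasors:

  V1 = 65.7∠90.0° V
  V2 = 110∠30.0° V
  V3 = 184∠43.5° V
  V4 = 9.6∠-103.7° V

Step 1 — Convert each phasor to rectangular form:
  V1 = 65.7·(cos(90.0°) + j·sin(90.0°)) = 0 + j65.7 V
  V2 = 110·(cos(30.0°) + j·sin(30.0°)) = 95.26 + j55 V
  V3 = 184·(cos(43.5°) + j·sin(43.5°)) = 133.5 + j126.7 V
  V4 = 9.6·(cos(-103.7°) + j·sin(-103.7°)) = -2.274 - j9.327 V
Step 2 — Sum components: V_total = 226.5 + j238 V.
Step 3 — Convert to polar: |V_total| = 328.5 V, ∠V_total = 46.4°.

V_total = 328.5∠46.4° V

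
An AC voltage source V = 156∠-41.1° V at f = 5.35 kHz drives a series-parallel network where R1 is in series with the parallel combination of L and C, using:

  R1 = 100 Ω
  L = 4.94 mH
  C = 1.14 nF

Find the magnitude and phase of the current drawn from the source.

Step 1 — Angular frequency: ω = 2π·f = 2π·5350 = 3.362e+04 rad/s.
Step 2 — Component impedances:
  R1: Z = R = 100 Ω
  L: Z = jωL = j·3.362e+04·0.00494 = 0 + j166.1 Ω
  C: Z = 1/(jωC) = -j/(ω·C) = 0 - j2.61e+04 Ω
Step 3 — Parallel branch: L || C = 1/(1/L + 1/C) = 0 + j167.1 Ω.
Step 4 — Series with R1: Z_total = R1 + (L || C) = 100 + j167.1 Ω = 194.8∠59.1° Ω.
Step 5 — Source phasor: V = 156∠-41.1° V = 117.6 - j102.6 V.
Step 6 — Ohm's law: I = V / Z_total = (117.6 - j102.6) / (100 + j167.1) = -0.1419 - j0.7883 A.
Step 7 — Convert to polar: |I| = 0.801 A, ∠I = -100.2°.

I = 0.801∠-100.2° A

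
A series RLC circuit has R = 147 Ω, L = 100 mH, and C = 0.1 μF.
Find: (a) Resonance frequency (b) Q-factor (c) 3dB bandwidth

Step 1 — Resonance condition Im(Z)=0 gives ω₀ = 1/√(LC).
Step 2 — ω₀ = 1/√(0.1·1e-07) = 1e+04 rad/s.
Step 3 — f₀ = ω₀/(2π) = 1592 Hz.
Step 4 — Series Q: Q = ω₀L/R = 1e+04·0.1/147 = 6.803.
Step 5 — 3dB bandwidth: Δω = ω₀/Q = 1470 rad/s; BW = Δω/(2π) = 234 Hz.

(a) f₀ = 1592 Hz  (b) Q = 6.803  (c) BW = 234 Hz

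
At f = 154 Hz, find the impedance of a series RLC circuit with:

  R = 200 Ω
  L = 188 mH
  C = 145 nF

Step 1 — Angular frequency: ω = 2π·f = 2π·154 = 967.6 rad/s.
Step 2 — Component impedances:
  R: Z = R = 200 Ω
  L: Z = jωL = j·967.6·0.188 = 0 + j181.9 Ω
  C: Z = 1/(jωC) = -j/(ω·C) = 0 - j7127 Ω
Step 3 — Series combination: Z_total = R + L + C = 200 - j6945 Ω = 6948∠-88.4° Ω.

Z = 200 - j6945 Ω = 6948∠-88.4° Ω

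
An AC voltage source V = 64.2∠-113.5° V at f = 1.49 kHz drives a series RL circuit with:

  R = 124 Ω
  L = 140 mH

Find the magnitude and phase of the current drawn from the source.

Step 1 — Angular frequency: ω = 2π·f = 2π·1490 = 9362 rad/s.
Step 2 — Component impedances:
  R: Z = R = 124 Ω
  L: Z = jωL = j·9362·0.14 = 0 + j1311 Ω
Step 3 — Series combination: Z_total = R + L = 124 + j1311 Ω = 1317∠84.6° Ω.
Step 4 — Source phasor: V = 64.2∠-113.5° V = -25.6 - j58.88 V.
Step 5 — Ohm's law: I = V / Z_total = (-25.6 - j58.88) / (124 + j1311) = -0.04635 + j0.01515 A.
Step 6 — Convert to polar: |I| = 0.04876 A, ∠I = 161.9°.

I = 0.04876∠161.9° A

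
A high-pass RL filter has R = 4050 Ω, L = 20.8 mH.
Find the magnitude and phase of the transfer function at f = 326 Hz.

Step 1 — Angular frequency: ω = 2π·326 = 2048 rad/s.
Step 2 — Transfer function: H(jω) = jωL/(R + jωL).
Step 3 — Numerator jωL = j·42.61; denominator R + jωL = 4050 + j42.61.
Step 4 — H = 0.0001107 + j0.01052.
Step 5 — Magnitude: |H| = 0.01052 (-39.6 dB); phase: φ = 89.4°.

|H| = 0.01052 (-39.6 dB), φ = 89.4°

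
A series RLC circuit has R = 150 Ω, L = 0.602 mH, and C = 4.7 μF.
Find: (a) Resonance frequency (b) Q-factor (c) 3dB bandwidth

Step 1 — Resonance: ω₀ = 1/√(LC) = 1/√(0.000602·4.7e-06) = 1.88e+04 rad/s.
Step 2 — f₀ = ω₀/(2π) = 2992 Hz.
Step 3 — Series Q: Q = ω₀L/R = 1.88e+04·0.000602/150 = 0.07545.
Step 4 — Bandwidth: Δω = ω₀/Q = 2.492e+05 rad/s; BW = Δω/(2π) = 3.966e+04 Hz.

(a) f₀ = 2992 Hz  (b) Q = 0.07545  (c) BW = 3.966e+04 Hz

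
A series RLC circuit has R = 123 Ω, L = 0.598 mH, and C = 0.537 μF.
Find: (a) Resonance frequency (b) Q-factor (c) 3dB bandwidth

Step 1 — Resonance condition Im(Z)=0 gives ω₀ = 1/√(LC).
Step 2 — ω₀ = 1/√(0.000598·5.37e-07) = 5.58e+04 rad/s.
Step 3 — f₀ = ω₀/(2π) = 8881 Hz.
Step 4 — Series Q: Q = ω₀L/R = 5.58e+04·0.000598/123 = 0.2713.
Step 5 — 3dB bandwidth: Δω = ω₀/Q = 2.057e+05 rad/s; BW = Δω/(2π) = 3.274e+04 Hz.

(a) f₀ = 8881 Hz  (b) Q = 0.2713  (c) BW = 3.274e+04 Hz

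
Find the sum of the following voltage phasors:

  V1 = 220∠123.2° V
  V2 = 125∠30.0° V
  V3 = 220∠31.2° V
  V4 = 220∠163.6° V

Step 1 — Convert each phasor to rectangular form:
  V1 = 220·(cos(123.2°) + j·sin(123.2°)) = -120.5 + j184.1 V
  V2 = 125·(cos(30.0°) + j·sin(30.0°)) = 108.3 + j62.5 V
  V3 = 220·(cos(31.2°) + j·sin(31.2°)) = 188.2 + j114 V
  V4 = 220·(cos(163.6°) + j·sin(163.6°)) = -211 + j62.12 V
Step 2 — Sum components: V_total = -35.08 + j422.7 V.
Step 3 — Convert to polar: |V_total| = 424.1 V, ∠V_total = 94.7°.

V_total = 424.1∠94.7° V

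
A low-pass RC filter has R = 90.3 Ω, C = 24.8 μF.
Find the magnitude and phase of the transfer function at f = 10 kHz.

Step 1 — Angular frequency: ω = 2π·1e+04 = 6.283e+04 rad/s.
Step 2 — Transfer function: H(jω) = 1/(1 + jωRC).
Step 3 — Denominator: 1 + jωRC = 1 + j·6.283e+04·90.3·2.48e-05 = 1 + j140.7.
Step 4 — H = 5.051e-05 - j0.007107.
Step 5 — Magnitude: |H| = 0.007107 (-43.0 dB); phase: φ = -89.6°.

|H| = 0.007107 (-43.0 dB), φ = -89.6°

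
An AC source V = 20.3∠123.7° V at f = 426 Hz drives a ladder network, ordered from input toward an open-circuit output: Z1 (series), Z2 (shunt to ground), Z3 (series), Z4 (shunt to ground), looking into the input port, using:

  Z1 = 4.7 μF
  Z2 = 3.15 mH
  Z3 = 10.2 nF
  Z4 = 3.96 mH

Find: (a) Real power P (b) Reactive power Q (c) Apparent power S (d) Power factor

Step 1 — Angular frequency: ω = 2π·f = 2π·426 = 2677 rad/s.
Step 2 — Component impedances:
  Z1: Z = 1/(jωC) = -j/(ω·C) = 0 - j79.49 Ω
  Z2: Z = jωL = j·2677·0.00315 = 0 + j8.431 Ω
  Z3: Z = 1/(jωC) = -j/(ω·C) = 0 - j3.663e+04 Ω
  Z4: Z = jωL = j·2677·0.00396 = 0 + j10.6 Ω
Step 3 — Ladder network (open output): work backward from the far end, alternating series and parallel combinations. Z_in = 0 - j71.06 Ω = 71.06∠-90.0° Ω.
Step 4 — Source phasor: V = 20.3∠123.7° V = -11.26 + j16.89 V.
Step 5 — Current: I = V / Z = -0.2377 - j0.1585 A = 0.2857∠-146.3° A.
Step 6 — Complex power: S = V·I* = 0 - j5.799 VA.
Step 7 — Real power: P = Re(S) = 0 W.
Step 8 — Reactive power: Q = Im(S) = -5.799 VAR.
Step 9 — Apparent power: |S| = 5.799 VA.
Step 10 — Power factor: PF = P/|S| = 0 (leading).

(a) P = 0 W  (b) Q = -5.799 VAR  (c) S = 5.799 VA  (d) PF = 0 (leading)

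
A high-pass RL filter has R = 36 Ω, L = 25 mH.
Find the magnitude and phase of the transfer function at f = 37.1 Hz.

Step 1 — Angular frequency: ω = 2π·37.1 = 233.1 rad/s.
Step 2 — Transfer function: H(jω) = jωL/(R + jωL).
Step 3 — Numerator jωL = j·5.828; denominator R + jωL = 36 + j5.828.
Step 4 — H = 0.02554 + j0.1577.
Step 5 — Magnitude: |H| = 0.1598 (-15.9 dB); phase: φ = 80.8°.

|H| = 0.1598 (-15.9 dB), φ = 80.8°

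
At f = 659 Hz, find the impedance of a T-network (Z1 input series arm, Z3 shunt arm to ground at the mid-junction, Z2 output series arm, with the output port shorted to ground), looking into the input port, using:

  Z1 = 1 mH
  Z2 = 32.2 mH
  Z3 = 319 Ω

Step 1 — Angular frequency: ω = 2π·f = 2π·659 = 4141 rad/s.
Step 2 — Component impedances:
  Z1: Z = jωL = j·4141·0.001 = 0 + j4.141 Ω
  Z2: Z = jωL = j·4141·0.0322 = 0 + j133.3 Ω
  Z3: Z = R = 319 Ω
Step 3 — With the output port shorted to ground, the output series arm Z2 runs from the junction to ground; the shunt arm Z3 also runs from the junction to ground. They appear in parallel: Z3 || Z2 = 47.44 + j113.5 Ω.
Step 4 — Series with input arm Z1: Z_in = Z1 + (Z3 || Z2) = 47.44 + j117.6 Ω = 126.8∠68.0° Ω.

Z = 47.44 + j117.6 Ω = 126.8∠68.0° Ω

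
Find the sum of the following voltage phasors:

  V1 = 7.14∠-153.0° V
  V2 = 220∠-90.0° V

Step 1 — Convert each phasor to rectangular form:
  V1 = 7.14·(cos(-153.0°) + j·sin(-153.0°)) = -6.362 - j3.241 V
  V2 = 220·(cos(-90.0°) + j·sin(-90.0°)) = 0 - j220 V
Step 2 — Sum components: V_total = -6.362 - j223.2 V.
Step 3 — Convert to polar: |V_total| = 223.3 V, ∠V_total = -91.6°.

V_total = 223.3∠-91.6° V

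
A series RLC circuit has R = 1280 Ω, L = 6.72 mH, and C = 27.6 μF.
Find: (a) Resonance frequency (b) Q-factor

Step 1 — Resonance condition Im(Z)=0 gives ω₀ = 1/√(LC).
Step 2 — ω₀ = 1/√(0.00672·2.76e-05) = 2322 rad/s.
Step 3 — f₀ = ω₀/(2π) = 369.6 Hz.
Step 4 — Series Q: Q = ω₀L/R = 2322·0.00672/1280 = 0.01219.

(a) f₀ = 369.6 Hz  (b) Q = 0.01219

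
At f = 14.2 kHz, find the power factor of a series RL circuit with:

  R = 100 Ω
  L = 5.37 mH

Step 1 — Angular frequency: ω = 2π·f = 2π·1.42e+04 = 8.922e+04 rad/s.
Step 2 — Component impedances:
  R: Z = R = 100 Ω
  L: Z = jωL = j·8.922e+04·0.00537 = 0 + j479.1 Ω
Step 3 — Series combination: Z_total = R + L = 100 + j479.1 Ω = 489.4∠78.2° Ω.
Step 4 — Power factor: PF = cos(φ) = Re(Z)/|Z| = 100/489.4 = 0.2043.
Step 5 — Type: Im(Z) = 479.1 ⇒ lagging (phase φ = 78.2°).

PF = 0.2043 (lagging, φ = 78.2°)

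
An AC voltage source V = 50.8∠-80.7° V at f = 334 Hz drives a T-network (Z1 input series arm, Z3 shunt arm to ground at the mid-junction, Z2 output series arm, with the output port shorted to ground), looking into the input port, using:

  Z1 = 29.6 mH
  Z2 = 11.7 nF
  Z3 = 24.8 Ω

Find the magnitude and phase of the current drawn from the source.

Step 1 — Angular frequency: ω = 2π·f = 2π·334 = 2099 rad/s.
Step 2 — Component impedances:
  Z1: Z = jωL = j·2099·0.0296 = 0 + j62.12 Ω
  Z2: Z = 1/(jωC) = -j/(ω·C) = 0 - j4.073e+04 Ω
  Z3: Z = R = 24.8 Ω
Step 3 — With the output port shorted to ground, the output series arm Z2 runs from the junction to ground; the shunt arm Z3 also runs from the junction to ground. They appear in parallel: Z3 || Z2 = 24.8 - j0.0151 Ω.
Step 4 — Series with input arm Z1: Z_in = Z1 + (Z3 || Z2) = 24.8 + j62.1 Ω = 66.87∠68.2° Ω.
Step 5 — Source phasor: V = 50.8∠-80.7° V = 8.209 - j50.13 V.
Step 6 — Ohm's law: I = V / Z_total = (8.209 - j50.13) / (24.8 + j62.1) = -0.6507 - j0.392 A.
Step 7 — Convert to polar: |I| = 0.7597 A, ∠I = -148.9°.

I = 0.7597∠-148.9° A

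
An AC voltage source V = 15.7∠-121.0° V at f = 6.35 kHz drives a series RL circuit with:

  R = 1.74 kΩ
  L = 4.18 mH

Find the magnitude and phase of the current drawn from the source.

Step 1 — Angular frequency: ω = 2π·f = 2π·6350 = 3.99e+04 rad/s.
Step 2 — Component impedances:
  R: Z = R = 1740 Ω
  L: Z = jωL = j·3.99e+04·0.00418 = 0 + j166.8 Ω
Step 3 — Series combination: Z_total = R + L = 1740 + j166.8 Ω = 1748∠5.5° Ω.
Step 4 — Source phasor: V = 15.7∠-121.0° V = -8.086 - j13.46 V.
Step 5 — Ohm's law: I = V / Z_total = (-8.086 - j13.46) / (1740 + j166.8) = -0.005339 - j0.007222 A.
Step 6 — Convert to polar: |I| = 0.008982 A, ∠I = -126.5°.

I = 0.008982∠-126.5° A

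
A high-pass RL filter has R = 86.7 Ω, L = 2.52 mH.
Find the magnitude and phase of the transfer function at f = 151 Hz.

Step 1 — Angular frequency: ω = 2π·151 = 948.8 rad/s.
Step 2 — Transfer function: H(jω) = jωL/(R + jωL).
Step 3 — Numerator jωL = j·2.391; denominator R + jωL = 86.7 + j2.391.
Step 4 — H = 0.0007599 + j0.02756.
Step 5 — Magnitude: |H| = 0.02757 (-31.2 dB); phase: φ = 88.4°.

|H| = 0.02757 (-31.2 dB), φ = 88.4°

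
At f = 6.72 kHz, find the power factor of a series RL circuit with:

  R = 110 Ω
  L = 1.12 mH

Step 1 — Angular frequency: ω = 2π·f = 2π·6720 = 4.222e+04 rad/s.
Step 2 — Component impedances:
  R: Z = R = 110 Ω
  L: Z = jωL = j·4.222e+04·0.00112 = 0 + j47.29 Ω
Step 3 — Series combination: Z_total = R + L = 110 + j47.29 Ω = 119.7∠23.3° Ω.
Step 4 — Power factor: PF = cos(φ) = Re(Z)/|Z| = 110/119.73 = 0.9187.
Step 5 — Type: Im(Z) = 47.29 ⇒ lagging (phase φ = 23.3°).

PF = 0.9187 (lagging, φ = 23.3°)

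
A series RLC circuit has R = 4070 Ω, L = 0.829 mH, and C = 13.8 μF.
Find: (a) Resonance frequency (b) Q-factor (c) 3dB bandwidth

Step 1 — Resonance: ω₀ = 1/√(LC) = 1/√(0.000829·1.38e-05) = 9349 rad/s.
Step 2 — f₀ = ω₀/(2π) = 1488 Hz.
Step 3 — Series Q: Q = ω₀L/R = 9349·0.000829/4070 = 0.001904.
Step 4 — Bandwidth: Δω = ω₀/Q = 4.91e+06 rad/s; BW = Δω/(2π) = 7.814e+05 Hz.

(a) f₀ = 1488 Hz  (b) Q = 0.001904  (c) BW = 7.814e+05 Hz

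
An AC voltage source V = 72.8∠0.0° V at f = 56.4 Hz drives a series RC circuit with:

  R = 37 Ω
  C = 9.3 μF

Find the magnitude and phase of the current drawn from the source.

Step 1 — Angular frequency: ω = 2π·f = 2π·56.4 = 354.4 rad/s.
Step 2 — Component impedances:
  R: Z = R = 37 Ω
  C: Z = 1/(jωC) = -j/(ω·C) = 0 - j303.4 Ω
Step 3 — Series combination: Z_total = R + C = 37 - j303.4 Ω = 305.7∠-83.0° Ω.
Step 4 — Source phasor: V = 72.8∠0.0° V = 72.8 V.
Step 5 — Ohm's law: I = V / Z_total = (72.8) / (37 - j303.4) = 0.02883 + j0.2364 A.
Step 6 — Convert to polar: |I| = 0.2382 A, ∠I = 83.0°.

I = 0.2382∠83.0° A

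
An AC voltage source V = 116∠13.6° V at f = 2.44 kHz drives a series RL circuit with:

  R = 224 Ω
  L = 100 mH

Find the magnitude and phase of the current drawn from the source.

Step 1 — Angular frequency: ω = 2π·f = 2π·2440 = 1.533e+04 rad/s.
Step 2 — Component impedances:
  R: Z = R = 224 Ω
  L: Z = jωL = j·1.533e+04·0.1 = 0 + j1533 Ω
Step 3 — Series combination: Z_total = R + L = 224 + j1533 Ω = 1549∠81.7° Ω.
Step 4 — Source phasor: V = 116∠13.6° V = 112.7 + j27.28 V.
Step 5 — Ohm's law: I = V / Z_total = (112.7 + j27.28) / (224 + j1533) = 0.02794 - j0.06946 A.
Step 6 — Convert to polar: |I| = 0.07487 A, ∠I = -68.1°.

I = 0.07487∠-68.1° A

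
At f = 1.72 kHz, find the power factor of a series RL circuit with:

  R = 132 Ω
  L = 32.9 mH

Step 1 — Angular frequency: ω = 2π·f = 2π·1720 = 1.081e+04 rad/s.
Step 2 — Component impedances:
  R: Z = R = 132 Ω
  L: Z = jωL = j·1.081e+04·0.0329 = 0 + j355.6 Ω
Step 3 — Series combination: Z_total = R + L = 132 + j355.6 Ω = 379.3∠69.6° Ω.
Step 4 — Power factor: PF = cos(φ) = Re(Z)/|Z| = 132/379.3 = 0.348.
Step 5 — Type: Im(Z) = 355.6 ⇒ lagging (phase φ = 69.6°).

PF = 0.348 (lagging, φ = 69.6°)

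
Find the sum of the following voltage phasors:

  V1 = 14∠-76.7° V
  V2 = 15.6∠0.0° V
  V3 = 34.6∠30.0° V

Step 1 — Convert each phasor to rectangular form:
  V1 = 14·(cos(-76.7°) + j·sin(-76.7°)) = 3.221 - j13.62 V
  V2 = 15.6·(cos(0.0°) + j·sin(0.0°)) = 15.6 V
  V3 = 34.6·(cos(30.0°) + j·sin(30.0°)) = 29.96 + j17.3 V
Step 2 — Sum components: V_total = 48.79 + j3.675 V.
Step 3 — Convert to polar: |V_total| = 48.92 V, ∠V_total = 4.3°.

V_total = 48.92∠4.3° V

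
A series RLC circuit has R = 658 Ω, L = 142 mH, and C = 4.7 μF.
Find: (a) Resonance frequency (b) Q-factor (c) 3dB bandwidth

Step 1 — Resonance: ω₀ = 1/√(LC) = 1/√(0.142·4.7e-06) = 1224 rad/s.
Step 2 — f₀ = ω₀/(2π) = 194.8 Hz.
Step 3 — Series Q: Q = ω₀L/R = 1224·0.142/658 = 0.2642.
Step 4 — Bandwidth: Δω = ω₀/Q = 4634 rad/s; BW = Δω/(2π) = 737.5 Hz.

(a) f₀ = 194.8 Hz  (b) Q = 0.2642  (c) BW = 737.5 Hz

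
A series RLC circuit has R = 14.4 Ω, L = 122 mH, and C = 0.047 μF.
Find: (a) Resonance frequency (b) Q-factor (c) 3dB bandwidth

Step 1 — Resonance: ω₀ = 1/√(LC) = 1/√(0.122·4.7e-08) = 1.321e+04 rad/s.
Step 2 — f₀ = ω₀/(2π) = 2102 Hz.
Step 3 — Series Q: Q = ω₀L/R = 1.321e+04·0.122/14.4 = 111.9.
Step 4 — Bandwidth: Δω = ω₀/Q = 118 rad/s; BW = Δω/(2π) = 18.79 Hz.

(a) f₀ = 2102 Hz  (b) Q = 111.9  (c) BW = 18.79 Hz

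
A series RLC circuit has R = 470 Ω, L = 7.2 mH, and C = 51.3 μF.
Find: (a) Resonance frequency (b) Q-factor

Step 1 — Resonance condition Im(Z)=0 gives ω₀ = 1/√(LC).
Step 2 — ω₀ = 1/√(0.0072·5.13e-05) = 1645 rad/s.
Step 3 — f₀ = ω₀/(2π) = 261.9 Hz.
Step 4 — Series Q: Q = ω₀L/R = 1645·0.0072/470 = 0.02521.

(a) f₀ = 261.9 Hz  (b) Q = 0.02521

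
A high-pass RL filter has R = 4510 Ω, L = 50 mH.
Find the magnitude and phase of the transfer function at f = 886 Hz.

Step 1 — Angular frequency: ω = 2π·886 = 5567 rad/s.
Step 2 — Transfer function: H(jω) = jωL/(R + jωL).
Step 3 — Numerator jωL = j·278.3; denominator R + jωL = 4510 + j278.3.
Step 4 — H = 0.003795 + j0.06148.
Step 5 — Magnitude: |H| = 0.0616 (-24.2 dB); phase: φ = 86.5°.

|H| = 0.0616 (-24.2 dB), φ = 86.5°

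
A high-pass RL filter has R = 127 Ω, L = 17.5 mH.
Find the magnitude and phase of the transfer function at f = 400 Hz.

Step 1 — Angular frequency: ω = 2π·400 = 2513 rad/s.
Step 2 — Transfer function: H(jω) = jωL/(R + jωL).
Step 3 — Numerator jωL = j·43.98; denominator R + jωL = 127 + j43.98.
Step 4 — H = 0.1071 + j0.3092.
Step 5 — Magnitude: |H| = 0.3272 (-9.7 dB); phase: φ = 70.9°.

|H| = 0.3272 (-9.7 dB), φ = 70.9°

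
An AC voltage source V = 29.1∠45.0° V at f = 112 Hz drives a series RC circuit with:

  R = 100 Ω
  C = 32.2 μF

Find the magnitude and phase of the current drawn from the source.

Step 1 — Angular frequency: ω = 2π·f = 2π·112 = 703.7 rad/s.
Step 2 — Component impedances:
  R: Z = R = 100 Ω
  C: Z = 1/(jωC) = -j/(ω·C) = 0 - j44.13 Ω
Step 3 — Series combination: Z_total = R + C = 100 - j44.13 Ω = 109.3∠-23.8° Ω.
Step 4 — Source phasor: V = 29.1∠45.0° V = 20.58 + j20.58 V.
Step 5 — Ohm's law: I = V / Z_total = (20.58 + j20.58) / (100 - j44.13) = 0.09622 + j0.2482 A.
Step 6 — Convert to polar: |I| = 0.2662 A, ∠I = 68.8°.

I = 0.2662∠68.8° A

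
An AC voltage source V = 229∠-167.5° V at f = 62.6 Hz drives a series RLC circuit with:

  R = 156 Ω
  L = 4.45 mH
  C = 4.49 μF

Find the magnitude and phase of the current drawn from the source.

Step 1 — Angular frequency: ω = 2π·f = 2π·62.6 = 393.3 rad/s.
Step 2 — Component impedances:
  R: Z = R = 156 Ω
  L: Z = jωL = j·393.3·0.00445 = 0 + j1.75 Ω
  C: Z = 1/(jωC) = -j/(ω·C) = 0 - j566.2 Ω
Step 3 — Series combination: Z_total = R + L + C = 156 - j564.5 Ω = 585.6∠-74.6° Ω.
Step 4 — Source phasor: V = 229∠-167.5° V = -223.6 - j49.56 V.
Step 5 — Ohm's law: I = V / Z_total = (-223.6 - j49.56) / (156 - j564.5) = -0.02011 - j0.3905 A.
Step 6 — Convert to polar: |I| = 0.391 A, ∠I = -92.9°.

I = 0.391∠-92.9° A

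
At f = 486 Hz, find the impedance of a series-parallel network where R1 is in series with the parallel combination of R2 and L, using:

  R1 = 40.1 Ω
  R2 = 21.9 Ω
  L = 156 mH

Step 1 — Angular frequency: ω = 2π·f = 2π·486 = 3054 rad/s.
Step 2 — Component impedances:
  R1: Z = R = 40.1 Ω
  R2: Z = R = 21.9 Ω
  L: Z = jωL = j·3054·0.156 = 0 + j476.4 Ω
Step 3 — Parallel branch: R2 || L = 1/(1/R2 + 1/L) = 21.85 + j1.005 Ω.
Step 4 — Series with R1: Z_total = R1 + (R2 || L) = 61.95 + j1.005 Ω = 61.96∠0.9° Ω.

Z = 61.95 + j1.005 Ω = 61.96∠0.9° Ω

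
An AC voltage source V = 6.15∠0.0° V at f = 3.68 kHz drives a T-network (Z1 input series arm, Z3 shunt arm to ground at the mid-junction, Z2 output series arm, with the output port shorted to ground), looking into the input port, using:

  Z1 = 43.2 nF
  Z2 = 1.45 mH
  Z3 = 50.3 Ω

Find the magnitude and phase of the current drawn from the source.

Step 1 — Angular frequency: ω = 2π·f = 2π·3680 = 2.312e+04 rad/s.
Step 2 — Component impedances:
  Z1: Z = 1/(jωC) = -j/(ω·C) = 0 - j1001 Ω
  Z2: Z = jωL = j·2.312e+04·0.00145 = 0 + j33.53 Ω
  Z3: Z = R = 50.3 Ω
Step 3 — With the output port shorted to ground, the output series arm Z2 runs from the junction to ground; the shunt arm Z3 also runs from the junction to ground. They appear in parallel: Z3 || Z2 = 15.47 + j23.21 Ω.
Step 4 — Series with input arm Z1: Z_in = Z1 + (Z3 || Z2) = 15.47 - j977.9 Ω = 978∠-89.1° Ω.
Step 5 — Source phasor: V = 6.15∠0.0° V = 6.15 V.
Step 6 — Ohm's law: I = V / Z_total = (6.15) / (15.47 - j977.9) = 9.948e-05 + j0.006287 A.
Step 7 — Convert to polar: |I| = 0.006288 A, ∠I = 89.1°.

I = 0.006288∠89.1° A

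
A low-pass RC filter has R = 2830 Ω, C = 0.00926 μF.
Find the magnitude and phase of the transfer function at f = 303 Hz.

Step 1 — Angular frequency: ω = 2π·303 = 1904 rad/s.
Step 2 — Transfer function: H(jω) = 1/(1 + jωRC).
Step 3 — Denominator: 1 + jωRC = 1 + j·1904·2830·9.26e-09 = 1 + j0.04989.
Step 4 — H = 0.9975 - j0.04977.
Step 5 — Magnitude: |H| = 0.9988 (-0.0 dB); phase: φ = -2.9°.

|H| = 0.9988 (-0.0 dB), φ = -2.9°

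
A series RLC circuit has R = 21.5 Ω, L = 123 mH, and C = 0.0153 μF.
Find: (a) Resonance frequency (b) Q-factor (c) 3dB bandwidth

Step 1 — Resonance condition Im(Z)=0 gives ω₀ = 1/√(LC).
Step 2 — ω₀ = 1/√(0.123·1.53e-08) = 2.305e+04 rad/s.
Step 3 — f₀ = ω₀/(2π) = 3669 Hz.
Step 4 — Series Q: Q = ω₀L/R = 2.305e+04·0.123/21.5 = 131.9.
Step 5 — 3dB bandwidth: Δω = ω₀/Q = 174.8 rad/s; BW = Δω/(2π) = 27.82 Hz.

(a) f₀ = 3669 Hz  (b) Q = 131.9  (c) BW = 27.82 Hz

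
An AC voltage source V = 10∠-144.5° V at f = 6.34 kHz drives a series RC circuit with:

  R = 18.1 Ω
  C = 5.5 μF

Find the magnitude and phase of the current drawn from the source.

Step 1 — Angular frequency: ω = 2π·f = 2π·6340 = 3.984e+04 rad/s.
Step 2 — Component impedances:
  R: Z = R = 18.1 Ω
  C: Z = 1/(jωC) = -j/(ω·C) = 0 - j4.564 Ω
Step 3 — Series combination: Z_total = R + C = 18.1 - j4.564 Ω = 18.67∠-14.2° Ω.
Step 4 — Source phasor: V = 10∠-144.5° V = -8.141 - j5.807 V.
Step 5 — Ohm's law: I = V / Z_total = (-8.141 - j5.807) / (18.1 - j4.564) = -0.3468 - j0.4083 A.
Step 6 — Convert to polar: |I| = 0.5357 A, ∠I = -130.3°.

I = 0.5357∠-130.3° A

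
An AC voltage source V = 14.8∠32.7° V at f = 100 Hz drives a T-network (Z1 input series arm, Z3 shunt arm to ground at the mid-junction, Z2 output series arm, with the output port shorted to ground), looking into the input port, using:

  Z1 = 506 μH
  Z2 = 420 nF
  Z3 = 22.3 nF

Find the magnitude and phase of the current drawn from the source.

Step 1 — Angular frequency: ω = 2π·f = 2π·100 = 628.3 rad/s.
Step 2 — Component impedances:
  Z1: Z = jωL = j·628.3·0.000506 = 0 + j0.3179 Ω
  Z2: Z = 1/(jωC) = -j/(ω·C) = 0 - j3789 Ω
  Z3: Z = 1/(jωC) = -j/(ω·C) = 0 - j7.137e+04 Ω
Step 3 — With the output port shorted to ground, the output series arm Z2 runs from the junction to ground; the shunt arm Z3 also runs from the junction to ground. They appear in parallel: Z3 || Z2 = 0 - j3598 Ω.
Step 4 — Series with input arm Z1: Z_in = Z1 + (Z3 || Z2) = 0 - j3598 Ω = 3598∠-90.0° Ω.
Step 5 — Source phasor: V = 14.8∠32.7° V = 12.45 + j7.996 V.
Step 6 — Ohm's law: I = V / Z_total = (12.45 + j7.996) / (0 - j3598) = -0.002222 + j0.003461 A.
Step 7 — Convert to polar: |I| = 0.004113 A, ∠I = 122.7°.

I = 0.004113∠122.7° A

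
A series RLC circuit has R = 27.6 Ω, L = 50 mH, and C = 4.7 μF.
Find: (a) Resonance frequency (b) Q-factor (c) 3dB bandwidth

Step 1 — Resonance: ω₀ = 1/√(LC) = 1/√(0.05·4.7e-06) = 2063 rad/s.
Step 2 — f₀ = ω₀/(2π) = 328.3 Hz.
Step 3 — Series Q: Q = ω₀L/R = 2063·0.05/27.6 = 3.737.
Step 4 — Bandwidth: Δω = ω₀/Q = 552 rad/s; BW = Δω/(2π) = 87.85 Hz.

(a) f₀ = 328.3 Hz  (b) Q = 3.737  (c) BW = 87.85 Hz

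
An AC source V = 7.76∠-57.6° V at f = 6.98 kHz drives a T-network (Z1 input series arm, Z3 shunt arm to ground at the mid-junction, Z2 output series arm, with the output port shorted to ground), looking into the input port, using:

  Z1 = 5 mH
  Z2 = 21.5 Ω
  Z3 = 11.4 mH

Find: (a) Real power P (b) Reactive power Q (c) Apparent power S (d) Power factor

Step 1 — Angular frequency: ω = 2π·f = 2π·6980 = 4.386e+04 rad/s.
Step 2 — Component impedances:
  Z1: Z = jωL = j·4.386e+04·0.005 = 0 + j219.3 Ω
  Z2: Z = R = 21.5 Ω
  Z3: Z = jωL = j·4.386e+04·0.0114 = 0 + j500 Ω
Step 3 — With the output port shorted to ground, the output series arm Z2 runs from the junction to ground; the shunt arm Z3 also runs from the junction to ground. They appear in parallel: Z3 || Z2 = 21.46 + j0.9229 Ω.
Step 4 — Series with input arm Z1: Z_in = Z1 + (Z3 || Z2) = 21.46 + j220.2 Ω = 221.2∠84.4° Ω.
Step 5 — Source phasor: V = 7.76∠-57.6° V = 4.158 - j6.552 V.
Step 6 — Current: I = V / Z = -0.02765 - j0.02158 A = 0.03507∠-142.0° A.
Step 7 — Complex power: S = V·I* = 0.0264 + j0.2709 VA.
Step 8 — Real power: P = Re(S) = 0.0264 W.
Step 9 — Reactive power: Q = Im(S) = 0.2709 VAR.
Step 10 — Apparent power: |S| = 0.2722 VA.
Step 11 — Power factor: PF = P/|S| = 0.097 (lagging).

(a) P = 0.0264 W  (b) Q = 0.2709 VAR  (c) S = 0.2722 VA  (d) PF = 0.097 (lagging)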